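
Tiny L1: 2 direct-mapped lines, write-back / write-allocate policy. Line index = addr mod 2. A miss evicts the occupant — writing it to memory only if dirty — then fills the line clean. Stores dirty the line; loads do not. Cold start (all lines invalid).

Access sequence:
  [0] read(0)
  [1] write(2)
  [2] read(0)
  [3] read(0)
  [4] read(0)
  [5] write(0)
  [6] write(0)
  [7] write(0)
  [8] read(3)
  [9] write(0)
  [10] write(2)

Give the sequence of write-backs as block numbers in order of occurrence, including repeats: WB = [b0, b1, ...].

0: R B0 → L0 miss [-]
1: W B2 → L0 miss [D]
2: R B0 → L0 miss wb→B2 [-]
3: R B0 → L0 hit [-]
4: R B0 → L0 hit [-]
5: W B0 → L0 hit [D]
6: W B0 → L0 hit [D]
7: W B0 → L0 hit [D]
8: R B3 → L1 miss [-]
9: W B0 → L0 hit [D]
10: W B2 → L0 miss wb→B0 [D]

WB = [2, 0]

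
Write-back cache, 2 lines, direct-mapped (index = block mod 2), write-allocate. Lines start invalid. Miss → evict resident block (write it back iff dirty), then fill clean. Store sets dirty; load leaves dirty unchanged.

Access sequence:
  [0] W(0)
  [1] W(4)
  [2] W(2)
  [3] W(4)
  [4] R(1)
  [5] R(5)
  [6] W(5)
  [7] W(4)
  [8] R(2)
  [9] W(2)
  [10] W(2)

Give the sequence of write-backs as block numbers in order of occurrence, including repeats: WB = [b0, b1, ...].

0: W B0 → L0 miss [D]
1: W B4 → L0 miss wb→B0 [D]
2: W B2 → L0 miss wb→B4 [D]
3: W B4 → L0 miss wb→B2 [D]
4: R B1 → L1 miss [-]
5: R B5 → L1 miss [-]
6: W B5 → L1 hit [D]
7: W B4 → L0 hit [D]
8: R B2 → L0 miss wb→B4 [-]
9: W B2 → L0 hit [D]
10: W B2 → L0 hit [D]

WB = [0, 4, 2, 4]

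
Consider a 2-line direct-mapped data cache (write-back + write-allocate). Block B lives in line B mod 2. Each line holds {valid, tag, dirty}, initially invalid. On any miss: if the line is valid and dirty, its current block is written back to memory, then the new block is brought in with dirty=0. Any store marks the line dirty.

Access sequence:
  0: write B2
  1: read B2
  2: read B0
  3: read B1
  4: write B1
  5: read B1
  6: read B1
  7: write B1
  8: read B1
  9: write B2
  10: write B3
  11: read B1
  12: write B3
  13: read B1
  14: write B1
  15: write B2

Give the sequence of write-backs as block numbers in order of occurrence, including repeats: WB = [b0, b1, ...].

WB = [2, 1, 3, 3]

  0 | W B2 → L0 miss [D]
  1 | R B2 → L0 hit [D]
  2 | R B0 → L0 miss wb→B2 [-]
  3 | R B1 → L1 miss [-]
  4 | W B1 → L1 hit [D]
  5 | R B1 → L1 hit [D]
  6 | R B1 → L1 hit [D]
  7 | W B1 → L1 hit [D]
  8 | R B1 → L1 hit [D]
  9 | W B2 → L0 miss [D]
  10 | W B3 → L1 miss wb→B1 [D]
  11 | R B1 → L1 miss wb→B3 [-]
  12 | W B3 → L1 miss [D]
  13 | R B1 → L1 miss wb→B3 [-]
  14 | W B1 → L1 hit [D]
  15 | W B2 → L0 hit [D]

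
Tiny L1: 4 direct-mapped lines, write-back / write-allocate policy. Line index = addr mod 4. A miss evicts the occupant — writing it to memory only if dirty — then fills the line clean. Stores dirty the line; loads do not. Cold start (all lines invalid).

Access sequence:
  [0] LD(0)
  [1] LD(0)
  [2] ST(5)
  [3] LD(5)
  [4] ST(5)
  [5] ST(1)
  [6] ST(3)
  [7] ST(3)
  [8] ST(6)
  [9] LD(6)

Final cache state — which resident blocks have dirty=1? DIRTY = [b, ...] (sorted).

0: R B0 -> L0 miss  d=-]
1: R B0 -> L0 hit  d=-]
2: W B5 -> L1 miss  d=D]
3: R B5 -> L1 hit  d=D]
4: W B5 -> L1 hit  d=D]
5: W B1 -> L1 miss wb->B5  d=D]
6: W B3 -> L3 miss  d=D]
7: W B3 -> L3 hit  d=D]
8: W B6 -> L2 miss  d=D]
9: R B6 -> L2 hit  d=D]

DIRTY = [1, 3, 6]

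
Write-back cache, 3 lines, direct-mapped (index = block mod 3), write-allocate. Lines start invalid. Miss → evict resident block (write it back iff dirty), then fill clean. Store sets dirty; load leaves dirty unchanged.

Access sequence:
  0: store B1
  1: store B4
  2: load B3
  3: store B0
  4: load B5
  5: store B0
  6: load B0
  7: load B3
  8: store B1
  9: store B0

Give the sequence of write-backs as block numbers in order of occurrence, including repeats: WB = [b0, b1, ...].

0: W B1 -> L1 miss  d=D]
1: W B4 -> L1 miss wb->B1  d=D]
2: R B3 -> L0 miss  d=-]
3: W B0 -> L0 miss  d=D]
4: R B5 -> L2 miss  d=-]
5: W B0 -> L0 hit  d=D]
6: R B0 -> L0 hit  d=D]
7: R B3 -> L0 miss wb->B0  d=-]
8: W B1 -> L1 miss wb->B4  d=D]
9: W B0 -> L0 miss  d=D]

WB = [1, 0, 4]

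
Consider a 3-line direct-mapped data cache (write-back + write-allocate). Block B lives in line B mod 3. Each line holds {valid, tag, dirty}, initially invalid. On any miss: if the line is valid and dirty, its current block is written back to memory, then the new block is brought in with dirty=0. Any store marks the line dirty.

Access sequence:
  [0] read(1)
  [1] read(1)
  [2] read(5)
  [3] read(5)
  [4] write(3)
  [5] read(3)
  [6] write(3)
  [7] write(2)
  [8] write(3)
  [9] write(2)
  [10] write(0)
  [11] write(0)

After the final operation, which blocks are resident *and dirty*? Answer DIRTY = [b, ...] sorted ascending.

DIRTY = [0, 2]

0: R B1 -> L1 miss  d=-]
1: R B1 -> L1 hit  d=-]
2: R B5 -> L2 miss  d=-]
3: R B5 -> L2 hit  d=-]
4: W B3 -> L0 miss  d=D]
5: R B3 -> L0 hit  d=D]
6: W B3 -> L0 hit  d=D]
7: W B2 -> L2 miss  d=D]
8: W B3 -> L0 hit  d=D]
9: W B2 -> L2 hit  d=D]
10: W B0 -> L0 miss wb->B3  d=D]
11: W B0 -> L0 hit  d=D]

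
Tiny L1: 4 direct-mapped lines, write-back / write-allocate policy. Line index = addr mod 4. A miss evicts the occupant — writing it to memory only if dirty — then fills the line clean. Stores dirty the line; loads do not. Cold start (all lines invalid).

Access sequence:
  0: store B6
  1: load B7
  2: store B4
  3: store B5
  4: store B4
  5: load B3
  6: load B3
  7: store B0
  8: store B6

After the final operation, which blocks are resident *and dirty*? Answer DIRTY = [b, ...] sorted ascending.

DIRTY = [0, 5, 6]

  0 | W B6 → L2 miss [D]
  1 | R B7 → L3 miss [-]
  2 | W B4 → L0 miss [D]
  3 | W B5 → L1 miss [D]
  4 | W B4 → L0 hit [D]
  5 | R B3 → L3 miss [-]
  6 | R B3 → L3 hit [-]
  7 | W B0 → L0 miss wb→B4 [D]
  8 | W B6 → L2 hit [D]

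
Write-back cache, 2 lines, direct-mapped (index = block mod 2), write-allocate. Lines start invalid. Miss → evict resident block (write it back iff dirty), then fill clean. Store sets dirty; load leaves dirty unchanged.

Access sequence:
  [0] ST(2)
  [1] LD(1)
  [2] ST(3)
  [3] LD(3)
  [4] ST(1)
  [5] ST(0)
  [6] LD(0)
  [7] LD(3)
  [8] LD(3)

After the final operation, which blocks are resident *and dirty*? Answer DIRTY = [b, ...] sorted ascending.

DIRTY = [0]

0: W B2 -> L0 miss  d=D]
1: R B1 -> L1 miss  d=-]
2: W B3 -> L1 miss  d=D]
3: R B3 -> L1 hit  d=D]
4: W B1 -> L1 miss wb->B3  d=D]
5: W B0 -> L0 miss wb->B2  d=D]
6: R B0 -> L0 hit  d=D]
7: R B3 -> L1 miss wb->B1  d=-]
8: R B3 -> L1 hit  d=-]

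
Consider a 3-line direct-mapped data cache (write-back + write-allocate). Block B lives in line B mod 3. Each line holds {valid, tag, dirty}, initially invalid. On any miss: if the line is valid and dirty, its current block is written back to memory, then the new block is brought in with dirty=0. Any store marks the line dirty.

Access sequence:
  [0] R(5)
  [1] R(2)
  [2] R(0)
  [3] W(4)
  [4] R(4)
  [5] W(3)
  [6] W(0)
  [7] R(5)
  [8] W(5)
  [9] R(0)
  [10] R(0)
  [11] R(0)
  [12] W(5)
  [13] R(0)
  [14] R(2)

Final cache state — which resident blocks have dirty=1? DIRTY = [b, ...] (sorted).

0: R B5 -> L2 miss  d=-]
1: R B2 -> L2 miss  d=-]
2: R B0 -> L0 miss  d=-]
3: W B4 -> L1 miss  d=D]
4: R B4 -> L1 hit  d=D]
5: W B3 -> L0 miss  d=D]
6: W B0 -> L0 miss wb->B3  d=D]
7: R B5 -> L2 miss  d=-]
8: W B5 -> L2 hit  d=D]
9: R B0 -> L0 hit  d=D]
10: R B0 -> L0 hit  d=D]
11: R B0 -> L0 hit  d=D]
12: W B5 -> L2 hit  d=D]
13: R B0 -> L0 hit  d=D]
14: R B2 -> L2 miss wb->B5  d=-]

DIRTY = [0, 4]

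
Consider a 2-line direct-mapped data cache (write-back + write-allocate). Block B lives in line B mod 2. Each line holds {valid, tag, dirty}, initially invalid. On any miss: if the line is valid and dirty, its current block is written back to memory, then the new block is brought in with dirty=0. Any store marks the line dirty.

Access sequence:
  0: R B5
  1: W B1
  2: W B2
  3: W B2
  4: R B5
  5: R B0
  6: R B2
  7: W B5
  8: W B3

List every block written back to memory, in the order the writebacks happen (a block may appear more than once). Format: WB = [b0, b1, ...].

WB = [1, 2, 5]

0: R B5 → L1 miss [-]
1: W B1 → L1 miss [D]
2: W B2 → L0 miss [D]
3: W B2 → L0 hit [D]
4: R B5 → L1 miss wb→B1 [-]
5: R B0 → L0 miss wb→B2 [-]
6: R B2 → L0 miss [-]
7: W B5 → L1 hit [D]
8: W B3 → L1 miss wb→B5 [D]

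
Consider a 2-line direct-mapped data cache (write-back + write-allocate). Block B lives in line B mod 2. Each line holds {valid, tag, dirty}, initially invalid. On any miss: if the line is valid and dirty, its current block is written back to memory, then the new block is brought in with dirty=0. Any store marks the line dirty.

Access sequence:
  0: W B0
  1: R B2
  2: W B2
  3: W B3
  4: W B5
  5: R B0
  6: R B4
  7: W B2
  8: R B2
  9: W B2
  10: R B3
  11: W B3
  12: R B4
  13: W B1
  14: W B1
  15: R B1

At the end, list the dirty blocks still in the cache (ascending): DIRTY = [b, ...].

DIRTY = [1]

0: W B0 -> L0 miss  d=D]
1: R B2 -> L0 miss wb->B0  d=-]
2: W B2 -> L0 hit  d=D]
3: W B3 -> L1 miss  d=D]
4: W B5 -> L1 miss wb->B3  d=D]
5: R B0 -> L0 miss wb->B2  d=-]
6: R B4 -> L0 miss  d=-]
7: W B2 -> L0 miss  d=D]
8: R B2 -> L0 hit  d=D]
9: W B2 -> L0 hit  d=D]
10: R B3 -> L1 miss wb->B5  d=-]
11: W B3 -> L1 hit  d=D]
12: R B4 -> L0 miss wb->B2  d=-]
13: W B1 -> L1 miss wb->B3  d=D]
14: W B1 -> L1 hit  d=D]
15: R B1 -> L1 hit  d=D]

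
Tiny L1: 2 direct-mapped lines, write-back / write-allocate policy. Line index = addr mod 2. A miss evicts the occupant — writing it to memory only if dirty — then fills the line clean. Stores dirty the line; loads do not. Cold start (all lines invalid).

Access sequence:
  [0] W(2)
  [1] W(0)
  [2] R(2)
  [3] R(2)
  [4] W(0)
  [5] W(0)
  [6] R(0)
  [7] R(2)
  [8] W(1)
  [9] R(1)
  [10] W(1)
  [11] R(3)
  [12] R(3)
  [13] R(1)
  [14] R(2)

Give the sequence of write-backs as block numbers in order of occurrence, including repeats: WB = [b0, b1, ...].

0: W B2 -> L0 miss  d=D]
1: W B0 -> L0 miss wb->B2  d=D]
2: R B2 -> L0 miss wb->B0  d=-]
3: R B2 -> L0 hit  d=-]
4: W B0 -> L0 miss  d=D]
5: W B0 -> L0 hit  d=D]
6: R B0 -> L0 hit  d=D]
7: R B2 -> L0 miss wb->B0  d=-]
8: W B1 -> L1 miss  d=D]
9: R B1 -> L1 hit  d=D]
10: W B1 -> L1 hit  d=D]
11: R B3 -> L1 miss wb->B1  d=-]
12: R B3 -> L1 hit  d=-]
13: R B1 -> L1 miss  d=-]
14: R B2 -> L0 hit  d=-]

WB = [2, 0, 0, 1]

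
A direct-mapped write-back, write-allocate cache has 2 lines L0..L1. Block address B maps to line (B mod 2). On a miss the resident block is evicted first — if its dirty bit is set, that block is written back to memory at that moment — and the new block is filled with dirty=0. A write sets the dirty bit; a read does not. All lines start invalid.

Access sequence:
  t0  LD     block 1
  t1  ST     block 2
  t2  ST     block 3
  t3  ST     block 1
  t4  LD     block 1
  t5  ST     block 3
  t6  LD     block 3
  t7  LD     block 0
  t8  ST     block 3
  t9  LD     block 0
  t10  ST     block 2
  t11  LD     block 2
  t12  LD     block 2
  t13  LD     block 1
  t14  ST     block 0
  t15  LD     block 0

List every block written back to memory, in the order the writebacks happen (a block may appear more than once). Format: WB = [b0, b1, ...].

0: R B1 -> L1 miss  d=-]
1: W B2 -> L0 miss  d=D]
2: W B3 -> L1 miss  d=D]
3: W B1 -> L1 miss wb->B3  d=D]
4: R B1 -> L1 hit  d=D]
5: W B3 -> L1 miss wb->B1  d=D]
6: R B3 -> L1 hit  d=D]
7: R B0 -> L0 miss wb->B2  d=-]
8: W B3 -> L1 hit  d=D]
9: R B0 -> L0 hit  d=-]
10: W B2 -> L0 miss  d=D]
11: R B2 -> L0 hit  d=D]
12: R B2 -> L0 hit  d=D]
13: R B1 -> L1 miss wb->B3  d=-]
14: W B0 -> L0 miss wb->B2  d=D]
15: R B0 -> L0 hit  d=D]

WB = [3, 1, 2, 3, 2]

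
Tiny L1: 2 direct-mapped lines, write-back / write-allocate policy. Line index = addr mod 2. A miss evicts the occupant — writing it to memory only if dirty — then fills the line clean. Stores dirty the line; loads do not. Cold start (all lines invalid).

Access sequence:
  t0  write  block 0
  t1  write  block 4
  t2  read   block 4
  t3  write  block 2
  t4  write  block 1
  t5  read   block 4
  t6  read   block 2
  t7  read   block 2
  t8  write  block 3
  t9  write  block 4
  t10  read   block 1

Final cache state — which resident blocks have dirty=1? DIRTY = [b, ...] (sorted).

DIRTY = [4]

0: W B0 → L0 miss [D]
1: W B4 → L0 miss wb→B0 [D]
2: R B4 → L0 hit [D]
3: W B2 → L0 miss wb→B4 [D]
4: W B1 → L1 miss [D]
5: R B4 → L0 miss wb→B2 [-]
6: R B2 → L0 miss [-]
7: R B2 → L0 hit [-]
8: W B3 → L1 miss wb→B1 [D]
9: W B4 → L0 miss [D]
10: R B1 → L1 miss wb→B3 [-]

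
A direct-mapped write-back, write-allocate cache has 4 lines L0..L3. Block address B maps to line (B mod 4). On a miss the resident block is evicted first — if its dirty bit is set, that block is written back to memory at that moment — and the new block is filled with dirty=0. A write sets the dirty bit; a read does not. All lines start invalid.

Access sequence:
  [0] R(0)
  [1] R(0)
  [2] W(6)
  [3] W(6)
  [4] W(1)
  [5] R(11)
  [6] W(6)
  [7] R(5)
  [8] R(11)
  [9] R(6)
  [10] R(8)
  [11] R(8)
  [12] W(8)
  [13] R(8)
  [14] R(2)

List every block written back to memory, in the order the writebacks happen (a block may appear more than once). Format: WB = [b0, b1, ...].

WB = [1, 6]

  0 | R B0 → L0 miss [-]
  1 | R B0 → L0 hit [-]
  2 | W B6 → L2 miss [D]
  3 | W B6 → L2 hit [D]
  4 | W B1 → L1 miss [D]
  5 | R B11 → L3 miss [-]
  6 | W B6 → L2 hit [D]
  7 | R B5 → L1 miss wb→B1 [-]
  8 | R B11 → L3 hit [-]
  9 | R B6 → L2 hit [D]
  10 | R B8 → L0 miss [-]
  11 | R B8 → L0 hit [-]
  12 | W B8 → L0 hit [D]
  13 | R B8 → L0 hit [D]
  14 | R B2 → L2 miss wb→B6 [-]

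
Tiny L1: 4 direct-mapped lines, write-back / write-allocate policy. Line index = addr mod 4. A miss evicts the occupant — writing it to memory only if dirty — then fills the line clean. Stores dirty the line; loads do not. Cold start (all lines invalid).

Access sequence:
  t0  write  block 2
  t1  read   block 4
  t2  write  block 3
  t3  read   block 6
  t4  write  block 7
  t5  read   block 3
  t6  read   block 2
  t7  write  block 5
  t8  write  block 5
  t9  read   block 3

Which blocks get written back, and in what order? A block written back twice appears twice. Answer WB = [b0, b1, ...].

0: W B2 → L2 miss [D]
1: R B4 → L0 miss [-]
2: W B3 → L3 miss [D]
3: R B6 → L2 miss wb→B2 [-]
4: W B7 → L3 miss wb→B3 [D]
5: R B3 → L3 miss wb→B7 [-]
6: R B2 → L2 miss [-]
7: W B5 → L1 miss [D]
8: W B5 → L1 hit [D]
9: R B3 → L3 hit [-]

WB = [2, 3, 7]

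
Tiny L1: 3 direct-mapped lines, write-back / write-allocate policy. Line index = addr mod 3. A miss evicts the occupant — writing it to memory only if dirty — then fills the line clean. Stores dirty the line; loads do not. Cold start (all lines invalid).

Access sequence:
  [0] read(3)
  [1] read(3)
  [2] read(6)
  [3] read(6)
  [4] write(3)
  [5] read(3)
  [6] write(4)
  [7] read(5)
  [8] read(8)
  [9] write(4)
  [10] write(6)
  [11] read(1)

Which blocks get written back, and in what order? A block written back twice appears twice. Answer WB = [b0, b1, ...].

WB = [3, 4]

  0 | R B3 → L0 miss [-]
  1 | R B3 → L0 hit [-]
  2 | R B6 → L0 miss [-]
  3 | R B6 → L0 hit [-]
  4 | W B3 → L0 miss [D]
  5 | R B3 → L0 hit [D]
  6 | W B4 → L1 miss [D]
  7 | R B5 → L2 miss [-]
  8 | R B8 → L2 miss [-]
  9 | W B4 → L1 hit [D]
  10 | W B6 → L0 miss wb→B3 [D]
  11 | R B1 → L1 miss wb→B4 [-]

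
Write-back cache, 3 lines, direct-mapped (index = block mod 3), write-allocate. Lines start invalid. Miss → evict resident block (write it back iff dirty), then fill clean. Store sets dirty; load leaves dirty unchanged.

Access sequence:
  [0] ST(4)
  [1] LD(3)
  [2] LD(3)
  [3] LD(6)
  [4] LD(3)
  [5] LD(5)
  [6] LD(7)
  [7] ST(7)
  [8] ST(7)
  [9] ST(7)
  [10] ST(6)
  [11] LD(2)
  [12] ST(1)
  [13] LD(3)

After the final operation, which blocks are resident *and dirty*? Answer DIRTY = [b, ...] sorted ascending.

0: W B4 → L1 miss [D]
1: R B3 → L0 miss [-]
2: R B3 → L0 hit [-]
3: R B6 → L0 miss [-]
4: R B3 → L0 miss [-]
5: R B5 → L2 miss [-]
6: R B7 → L1 miss wb→B4 [-]
7: W B7 → L1 hit [D]
8: W B7 → L1 hit [D]
9: W B7 → L1 hit [D]
10: W B6 → L0 miss [D]
11: R B2 → L2 miss [-]
12: W B1 → L1 miss wb→B7 [D]
13: R B3 → L0 miss wb→B6 [-]

DIRTY = [1]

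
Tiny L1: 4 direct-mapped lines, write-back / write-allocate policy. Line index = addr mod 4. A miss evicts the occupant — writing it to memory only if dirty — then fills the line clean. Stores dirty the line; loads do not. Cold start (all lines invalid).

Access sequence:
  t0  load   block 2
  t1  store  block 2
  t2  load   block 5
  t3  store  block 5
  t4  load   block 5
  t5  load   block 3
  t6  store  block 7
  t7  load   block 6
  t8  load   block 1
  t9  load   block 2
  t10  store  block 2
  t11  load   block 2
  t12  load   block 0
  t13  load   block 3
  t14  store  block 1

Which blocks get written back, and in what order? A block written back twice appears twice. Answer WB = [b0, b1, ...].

WB = [2, 5, 7]

0: R B2 → L2 miss [-]
1: W B2 → L2 hit [D]
2: R B5 → L1 miss [-]
3: W B5 → L1 hit [D]
4: R B5 → L1 hit [D]
5: R B3 → L3 miss [-]
6: W B7 → L3 miss [D]
7: R B6 → L2 miss wb→B2 [-]
8: R B1 → L1 miss wb→B5 [-]
9: R B2 → L2 miss [-]
10: W B2 → L2 hit [D]
11: R B2 → L2 hit [D]
12: R B0 → L0 miss [-]
13: R B3 → L3 miss wb→B7 [-]
14: W B1 → L1 hit [D]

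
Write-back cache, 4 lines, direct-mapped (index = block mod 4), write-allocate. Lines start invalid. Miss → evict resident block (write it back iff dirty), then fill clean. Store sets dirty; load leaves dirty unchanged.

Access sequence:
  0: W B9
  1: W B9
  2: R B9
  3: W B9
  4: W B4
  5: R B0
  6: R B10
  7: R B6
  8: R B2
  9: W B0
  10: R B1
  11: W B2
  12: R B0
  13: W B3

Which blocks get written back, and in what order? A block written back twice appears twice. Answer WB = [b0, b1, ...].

WB = [4, 9]

0: W B9 -> L1 miss  d=D]
1: W B9 -> L1 hit  d=D]
2: R B9 -> L1 hit  d=D]
3: W B9 -> L1 hit  d=D]
4: W B4 -> L0 miss  d=D]
5: R B0 -> L0 miss wb->B4  d=-]
6: R B10 -> L2 miss  d=-]
7: R B6 -> L2 miss  d=-]
8: R B2 -> L2 miss  d=-]
9: W B0 -> L0 hit  d=D]
10: R B1 -> L1 miss wb->B9  d=-]
11: W B2 -> L2 hit  d=D]
12: R B0 -> L0 hit  d=D]
13: W B3 -> L3 miss  d=D]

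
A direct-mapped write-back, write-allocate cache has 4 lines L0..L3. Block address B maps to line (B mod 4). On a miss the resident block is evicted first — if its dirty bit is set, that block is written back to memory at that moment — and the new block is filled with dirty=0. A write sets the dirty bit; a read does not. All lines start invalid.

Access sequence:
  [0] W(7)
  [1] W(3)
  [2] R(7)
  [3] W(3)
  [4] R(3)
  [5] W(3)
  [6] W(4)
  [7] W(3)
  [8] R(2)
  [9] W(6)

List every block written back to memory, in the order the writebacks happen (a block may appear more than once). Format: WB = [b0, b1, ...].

  0 | W B7 → L3 miss [D]
  1 | W B3 → L3 miss wb→B7 [D]
  2 | R B7 → L3 miss wb→B3 [-]
  3 | W B3 → L3 miss [D]
  4 | R B3 → L3 hit [D]
  5 | W B3 → L3 hit [D]
  6 | W B4 → L0 miss [D]
  7 | W B3 → L3 hit [D]
  8 | R B2 → L2 miss [-]
  9 | W B6 → L2 miss [D]

WB = [7, 3]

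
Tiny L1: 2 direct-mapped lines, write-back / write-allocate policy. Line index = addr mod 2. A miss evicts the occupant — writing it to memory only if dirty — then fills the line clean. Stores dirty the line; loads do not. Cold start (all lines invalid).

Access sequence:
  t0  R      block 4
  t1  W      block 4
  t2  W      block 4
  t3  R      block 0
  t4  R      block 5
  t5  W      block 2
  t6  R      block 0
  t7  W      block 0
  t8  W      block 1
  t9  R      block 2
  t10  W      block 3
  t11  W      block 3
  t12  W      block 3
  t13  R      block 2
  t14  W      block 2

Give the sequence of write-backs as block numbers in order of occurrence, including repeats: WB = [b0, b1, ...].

  0 | R B4 → L0 miss [-]
  1 | W B4 → L0 hit [D]
  2 | W B4 → L0 hit [D]
  3 | R B0 → L0 miss wb→B4 [-]
  4 | R B5 → L1 miss [-]
  5 | W B2 → L0 miss [D]
  6 | R B0 → L0 miss wb→B2 [-]
  7 | W B0 → L0 hit [D]
  8 | W B1 → L1 miss [D]
  9 | R B2 → L0 miss wb→B0 [-]
  10 | W B3 → L1 miss wb→B1 [D]
  11 | W B3 → L1 hit [D]
  12 | W B3 → L1 hit [D]
  13 | R B2 → L0 hit [-]
  14 | W B2 → L0 hit [D]

WB = [4, 2, 0, 1]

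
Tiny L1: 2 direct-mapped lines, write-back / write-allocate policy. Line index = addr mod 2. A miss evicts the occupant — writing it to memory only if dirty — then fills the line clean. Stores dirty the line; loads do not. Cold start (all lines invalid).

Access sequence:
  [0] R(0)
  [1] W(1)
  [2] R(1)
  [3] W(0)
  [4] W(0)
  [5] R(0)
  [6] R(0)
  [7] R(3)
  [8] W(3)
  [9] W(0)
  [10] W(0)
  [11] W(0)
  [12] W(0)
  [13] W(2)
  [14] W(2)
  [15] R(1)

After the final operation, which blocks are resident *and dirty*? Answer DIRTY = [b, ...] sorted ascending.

DIRTY = [2]

  0 | R B0 → L0 miss [-]
  1 | W B1 → L1 miss [D]
  2 | R B1 → L1 hit [D]
  3 | W B0 → L0 hit [D]
  4 | W B0 → L0 hit [D]
  5 | R B0 → L0 hit [D]
  6 | R B0 → L0 hit [D]
  7 | R B3 → L1 miss wb→B1 [-]
  8 | W B3 → L1 hit [D]
  9 | W B0 → L0 hit [D]
  10 | W B0 → L0 hit [D]
  11 | W B0 → L0 hit [D]
  12 | W B0 → L0 hit [D]
  13 | W B2 → L0 miss wb→B0 [D]
  14 | W B2 → L0 hit [D]
  15 | R B1 → L1 miss wb→B3 [-]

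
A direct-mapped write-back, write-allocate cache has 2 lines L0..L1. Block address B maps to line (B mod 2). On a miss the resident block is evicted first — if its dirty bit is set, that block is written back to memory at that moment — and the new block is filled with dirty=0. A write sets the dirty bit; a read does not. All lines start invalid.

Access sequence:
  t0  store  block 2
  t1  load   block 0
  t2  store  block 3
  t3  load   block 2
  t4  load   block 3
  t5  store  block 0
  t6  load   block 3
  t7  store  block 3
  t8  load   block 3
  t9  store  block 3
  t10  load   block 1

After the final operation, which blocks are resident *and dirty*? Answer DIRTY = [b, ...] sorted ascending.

DIRTY = [0]

0: W B2 -> L0 miss  d=D]
1: R B0 -> L0 miss wb->B2  d=-]
2: W B3 -> L1 miss  d=D]
3: R B2 -> L0 miss  d=-]
4: R B3 -> L1 hit  d=D]
5: W B0 -> L0 miss  d=D]
6: R B3 -> L1 hit  d=D]
7: W B3 -> L1 hit  d=D]
8: R B3 -> L1 hit  d=D]
9: W B3 -> L1 hit  d=D]
10: R B1 -> L1 miss wb->B3  d=-]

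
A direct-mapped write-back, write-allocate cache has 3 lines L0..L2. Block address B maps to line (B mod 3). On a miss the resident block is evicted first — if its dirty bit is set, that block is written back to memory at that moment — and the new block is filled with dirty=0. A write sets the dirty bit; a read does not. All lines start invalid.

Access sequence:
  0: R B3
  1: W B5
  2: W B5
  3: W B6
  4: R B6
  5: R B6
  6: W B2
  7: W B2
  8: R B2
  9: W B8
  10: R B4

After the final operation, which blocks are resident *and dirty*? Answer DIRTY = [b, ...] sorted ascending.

DIRTY = [6, 8]

0: R B3 -> L0 miss  d=-]
1: W B5 -> L2 miss  d=D]
2: W B5 -> L2 hit  d=D]
3: W B6 -> L0 miss  d=D]
4: R B6 -> L0 hit  d=D]
5: R B6 -> L0 hit  d=D]
6: W B2 -> L2 miss wb->B5  d=D]
7: W B2 -> L2 hit  d=D]
8: R B2 -> L2 hit  d=D]
9: W B8 -> L2 miss wb->B2  d=D]
10: R B4 -> L1 miss  d=-]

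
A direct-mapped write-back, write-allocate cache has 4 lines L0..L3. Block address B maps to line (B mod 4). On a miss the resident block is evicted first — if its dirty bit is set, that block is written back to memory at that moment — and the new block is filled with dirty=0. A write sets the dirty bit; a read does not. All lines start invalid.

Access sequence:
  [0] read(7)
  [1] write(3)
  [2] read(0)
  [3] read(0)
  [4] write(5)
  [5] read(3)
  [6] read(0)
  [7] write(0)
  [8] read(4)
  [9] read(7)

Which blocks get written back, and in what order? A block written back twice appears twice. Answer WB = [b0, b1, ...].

WB = [0, 3]

  0 | R B7 → L3 miss [-]
  1 | W B3 → L3 miss [D]
  2 | R B0 → L0 miss [-]
  3 | R B0 → L0 hit [-]
  4 | W B5 → L1 miss [D]
  5 | R B3 → L3 hit [D]
  6 | R B0 → L0 hit [-]
  7 | W B0 → L0 hit [D]
  8 | R B4 → L0 miss wb→B0 [-]
  9 | R B7 → L3 miss wb→B3 [-]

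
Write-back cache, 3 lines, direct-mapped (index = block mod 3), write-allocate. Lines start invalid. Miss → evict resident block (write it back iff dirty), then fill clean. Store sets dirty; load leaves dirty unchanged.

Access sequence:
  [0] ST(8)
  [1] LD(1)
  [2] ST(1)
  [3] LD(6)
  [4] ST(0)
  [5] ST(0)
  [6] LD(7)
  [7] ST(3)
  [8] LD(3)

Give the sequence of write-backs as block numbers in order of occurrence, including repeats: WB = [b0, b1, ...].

WB = [1, 0]

0: W B8 → L2 miss [D]
1: R B1 → L1 miss [-]
2: W B1 → L1 hit [D]
3: R B6 → L0 miss [-]
4: W B0 → L0 miss [D]
5: W B0 → L0 hit [D]
6: R B7 → L1 miss wb→B1 [-]
7: W B3 → L0 miss wb→B0 [D]
8: R B3 → L0 hit [D]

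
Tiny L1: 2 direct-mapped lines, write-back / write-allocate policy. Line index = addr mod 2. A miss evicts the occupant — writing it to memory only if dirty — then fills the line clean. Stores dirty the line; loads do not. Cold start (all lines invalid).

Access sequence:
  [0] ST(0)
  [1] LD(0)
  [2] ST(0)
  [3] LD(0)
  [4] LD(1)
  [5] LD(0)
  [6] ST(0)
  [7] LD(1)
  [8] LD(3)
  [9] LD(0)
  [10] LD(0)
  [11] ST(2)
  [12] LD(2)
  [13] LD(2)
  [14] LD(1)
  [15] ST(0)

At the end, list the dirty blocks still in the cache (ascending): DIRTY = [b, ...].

DIRTY = [0]

0: W B0 → L0 miss [D]
1: R B0 → L0 hit [D]
2: W B0 → L0 hit [D]
3: R B0 → L0 hit [D]
4: R B1 → L1 miss [-]
5: R B0 → L0 hit [D]
6: W B0 → L0 hit [D]
7: R B1 → L1 hit [-]
8: R B3 → L1 miss [-]
9: R B0 → L0 hit [D]
10: R B0 → L0 hit [D]
11: W B2 → L0 miss wb→B0 [D]
12: R B2 → L0 hit [D]
13: R B2 → L0 hit [D]
14: R B1 → L1 miss [-]
15: W B0 → L0 miss wb→B2 [D]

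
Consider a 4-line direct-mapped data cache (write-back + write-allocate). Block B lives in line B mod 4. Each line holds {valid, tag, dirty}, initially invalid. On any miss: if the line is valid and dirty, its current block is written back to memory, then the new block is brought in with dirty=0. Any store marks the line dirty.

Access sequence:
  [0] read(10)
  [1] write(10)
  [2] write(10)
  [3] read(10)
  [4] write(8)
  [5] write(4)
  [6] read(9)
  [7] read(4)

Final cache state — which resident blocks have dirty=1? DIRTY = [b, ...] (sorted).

0: R B10 → L2 miss [-]
1: W B10 → L2 hit [D]
2: W B10 → L2 hit [D]
3: R B10 → L2 hit [D]
4: W B8 → L0 miss [D]
5: W B4 → L0 miss wb→B8 [D]
6: R B9 → L1 miss [-]
7: R B4 → L0 hit [D]

DIRTY = [4, 10]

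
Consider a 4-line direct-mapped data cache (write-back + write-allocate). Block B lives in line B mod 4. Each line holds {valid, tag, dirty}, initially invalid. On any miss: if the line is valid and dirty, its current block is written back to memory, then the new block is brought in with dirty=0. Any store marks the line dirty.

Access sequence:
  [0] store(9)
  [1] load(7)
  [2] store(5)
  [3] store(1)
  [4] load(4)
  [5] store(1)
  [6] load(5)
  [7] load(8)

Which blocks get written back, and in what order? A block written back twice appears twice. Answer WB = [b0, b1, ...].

WB = [9, 5, 1]

0: W B9 → L1 miss [D]
1: R B7 → L3 miss [-]
2: W B5 → L1 miss wb→B9 [D]
3: W B1 → L1 miss wb→B5 [D]
4: R B4 → L0 miss [-]
5: W B1 → L1 hit [D]
6: R B5 → L1 miss wb→B1 [-]
7: R B8 → L0 miss [-]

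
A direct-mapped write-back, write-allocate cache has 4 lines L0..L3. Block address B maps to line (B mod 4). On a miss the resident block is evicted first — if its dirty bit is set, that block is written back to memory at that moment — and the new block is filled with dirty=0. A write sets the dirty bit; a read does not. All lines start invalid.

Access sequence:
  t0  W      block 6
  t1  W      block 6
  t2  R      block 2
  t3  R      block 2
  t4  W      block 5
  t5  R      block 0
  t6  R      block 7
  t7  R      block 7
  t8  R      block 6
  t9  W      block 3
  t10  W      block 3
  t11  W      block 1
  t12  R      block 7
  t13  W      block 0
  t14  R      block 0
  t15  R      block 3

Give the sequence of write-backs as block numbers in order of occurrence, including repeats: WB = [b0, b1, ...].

WB = [6, 5, 3]

0: W B6 → L2 miss [D]
1: W B6 → L2 hit [D]
2: R B2 → L2 miss wb→B6 [-]
3: R B2 → L2 hit [-]
4: W B5 → L1 miss [D]
5: R B0 → L0 miss [-]
6: R B7 → L3 miss [-]
7: R B7 → L3 hit [-]
8: R B6 → L2 miss [-]
9: W B3 → L3 miss [D]
10: W B3 → L3 hit [D]
11: W B1 → L1 miss wb→B5 [D]
12: R B7 → L3 miss wb→B3 [-]
13: W B0 → L0 hit [D]
14: R B0 → L0 hit [D]
15: R B3 → L3 miss [-]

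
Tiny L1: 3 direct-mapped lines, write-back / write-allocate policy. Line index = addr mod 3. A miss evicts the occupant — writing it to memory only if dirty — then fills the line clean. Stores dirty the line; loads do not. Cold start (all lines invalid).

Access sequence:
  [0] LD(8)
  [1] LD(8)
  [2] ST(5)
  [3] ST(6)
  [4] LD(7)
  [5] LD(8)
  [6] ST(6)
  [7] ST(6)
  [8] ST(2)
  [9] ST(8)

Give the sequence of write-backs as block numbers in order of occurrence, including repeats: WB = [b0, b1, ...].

WB = [5, 2]

0: R B8 -> L2 miss  d=-]
1: R B8 -> L2 hit  d=-]
2: W B5 -> L2 miss  d=D]
3: W B6 -> L0 miss  d=D]
4: R B7 -> L1 miss  d=-]
5: R B8 -> L2 miss wb->B5  d=-]
6: W B6 -> L0 hit  d=D]
7: W B6 -> L0 hit  d=D]
8: W B2 -> L2 miss  d=D]
9: W B8 -> L2 miss wb->B2  d=D]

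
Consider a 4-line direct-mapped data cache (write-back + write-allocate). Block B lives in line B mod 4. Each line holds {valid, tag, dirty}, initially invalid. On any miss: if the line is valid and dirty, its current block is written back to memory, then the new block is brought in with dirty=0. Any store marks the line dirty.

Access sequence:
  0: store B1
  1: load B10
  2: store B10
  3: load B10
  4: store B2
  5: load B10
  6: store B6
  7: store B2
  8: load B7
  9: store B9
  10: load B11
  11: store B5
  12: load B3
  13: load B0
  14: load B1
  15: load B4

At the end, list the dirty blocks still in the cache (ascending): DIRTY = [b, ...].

DIRTY = [2]

0: W B1 → L1 miss [D]
1: R B10 → L2 miss [-]
2: W B10 → L2 hit [D]
3: R B10 → L2 hit [D]
4: W B2 → L2 miss wb→B10 [D]
5: R B10 → L2 miss wb→B2 [-]
6: W B6 → L2 miss [D]
7: W B2 → L2 miss wb→B6 [D]
8: R B7 → L3 miss [-]
9: W B9 → L1 miss wb→B1 [D]
10: R B11 → L3 miss [-]
11: W B5 → L1 miss wb→B9 [D]
12: R B3 → L3 miss [-]
13: R B0 → L0 miss [-]
14: R B1 → L1 miss wb→B5 [-]
15: R B4 → L0 miss [-]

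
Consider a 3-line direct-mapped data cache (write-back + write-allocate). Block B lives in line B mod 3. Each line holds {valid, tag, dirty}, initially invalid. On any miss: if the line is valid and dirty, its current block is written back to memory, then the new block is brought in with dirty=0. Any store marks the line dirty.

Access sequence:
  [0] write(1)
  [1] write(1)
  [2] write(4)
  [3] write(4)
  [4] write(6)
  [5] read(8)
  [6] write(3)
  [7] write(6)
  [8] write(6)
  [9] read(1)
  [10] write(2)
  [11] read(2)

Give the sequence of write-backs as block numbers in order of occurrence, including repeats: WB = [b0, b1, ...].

WB = [1, 6, 3, 4]

  0 | W B1 → L1 miss [D]
  1 | W B1 → L1 hit [D]
  2 | W B4 → L1 miss wb→B1 [D]
  3 | W B4 → L1 hit [D]
  4 | W B6 → L0 miss [D]
  5 | R B8 → L2 miss [-]
  6 | W B3 → L0 miss wb→B6 [D]
  7 | W B6 → L0 miss wb→B3 [D]
  8 | W B6 → L0 hit [D]
  9 | R B1 → L1 miss wb→B4 [-]
  10 | W B2 → L2 miss [D]
  11 | R B2 → L2 hit [D]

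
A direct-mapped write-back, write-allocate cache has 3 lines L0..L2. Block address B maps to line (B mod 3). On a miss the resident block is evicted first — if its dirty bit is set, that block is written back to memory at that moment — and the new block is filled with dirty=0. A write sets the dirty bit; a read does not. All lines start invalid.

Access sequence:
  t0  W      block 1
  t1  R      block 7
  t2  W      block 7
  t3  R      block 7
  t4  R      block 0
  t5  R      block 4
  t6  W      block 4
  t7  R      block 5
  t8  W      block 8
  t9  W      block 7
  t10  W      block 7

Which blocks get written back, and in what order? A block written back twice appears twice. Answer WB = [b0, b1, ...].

0: W B1 -> L1 miss  d=D]
1: R B7 -> L1 miss wb->B1  d=-]
2: W B7 -> L1 hit  d=D]
3: R B7 -> L1 hit  d=D]
4: R B0 -> L0 miss  d=-]
5: R B4 -> L1 miss wb->B7  d=-]
6: W B4 -> L1 hit  d=D]
7: R B5 -> L2 miss  d=-]
8: W B8 -> L2 miss  d=D]
9: W B7 -> L1 miss wb->B4  d=D]
10: W B7 -> L1 hit  d=D]

WB = [1, 7, 4]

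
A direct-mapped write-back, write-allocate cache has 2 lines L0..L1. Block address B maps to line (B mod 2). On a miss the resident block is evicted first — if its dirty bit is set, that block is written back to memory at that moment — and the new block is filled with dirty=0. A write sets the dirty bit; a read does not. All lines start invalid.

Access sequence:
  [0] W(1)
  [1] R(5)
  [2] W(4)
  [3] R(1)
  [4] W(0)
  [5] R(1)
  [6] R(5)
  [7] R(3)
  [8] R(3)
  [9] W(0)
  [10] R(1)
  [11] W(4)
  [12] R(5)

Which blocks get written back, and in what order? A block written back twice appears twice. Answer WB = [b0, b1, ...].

0: W B1 -> L1 miss  d=D]
1: R B5 -> L1 miss wb->B1  d=-]
2: W B4 -> L0 miss  d=D]
3: R B1 -> L1 miss  d=-]
4: W B0 -> L0 miss wb->B4  d=D]
5: R B1 -> L1 hit  d=-]
6: R B5 -> L1 miss  d=-]
7: R B3 -> L1 miss  d=-]
8: R B3 -> L1 hit  d=-]
9: W B0 -> L0 hit  d=D]
10: R B1 -> L1 miss  d=-]
11: W B4 -> L0 miss wb->B0  d=D]
12: R B5 -> L1 miss  d=-]

WB = [1, 4, 0]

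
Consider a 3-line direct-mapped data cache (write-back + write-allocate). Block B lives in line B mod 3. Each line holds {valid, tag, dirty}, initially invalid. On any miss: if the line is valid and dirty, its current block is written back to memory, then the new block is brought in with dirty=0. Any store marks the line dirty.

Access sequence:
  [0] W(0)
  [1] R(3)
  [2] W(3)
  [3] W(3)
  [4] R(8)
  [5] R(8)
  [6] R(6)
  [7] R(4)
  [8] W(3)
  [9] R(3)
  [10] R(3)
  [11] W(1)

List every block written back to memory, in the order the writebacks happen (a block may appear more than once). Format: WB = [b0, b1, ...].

WB = [0, 3]

  0 | W B0 → L0 miss [D]
  1 | R B3 → L0 miss wb→B0 [-]
  2 | W B3 → L0 hit [D]
  3 | W B3 → L0 hit [D]
  4 | R B8 → L2 miss [-]
  5 | R B8 → L2 hit [-]
  6 | R B6 → L0 miss wb→B3 [-]
  7 | R B4 → L1 miss [-]
  8 | W B3 → L0 miss [D]
  9 | R B3 → L0 hit [D]
  10 | R B3 → L0 hit [D]
  11 | W B1 → L1 miss [D]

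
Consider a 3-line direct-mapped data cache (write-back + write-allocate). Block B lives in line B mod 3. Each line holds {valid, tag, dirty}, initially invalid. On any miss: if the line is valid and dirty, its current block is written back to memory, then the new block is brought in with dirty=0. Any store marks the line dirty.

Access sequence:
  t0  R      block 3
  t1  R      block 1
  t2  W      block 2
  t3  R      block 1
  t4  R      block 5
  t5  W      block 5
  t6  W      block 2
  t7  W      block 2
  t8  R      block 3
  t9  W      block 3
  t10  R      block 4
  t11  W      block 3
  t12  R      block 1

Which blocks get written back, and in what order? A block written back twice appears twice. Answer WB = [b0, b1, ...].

0: R B3 → L0 miss [-]
1: R B1 → L1 miss [-]
2: W B2 → L2 miss [D]
3: R B1 → L1 hit [-]
4: R B5 → L2 miss wb→B2 [-]
5: W B5 → L2 hit [D]
6: W B2 → L2 miss wb→B5 [D]
7: W B2 → L2 hit [D]
8: R B3 → L0 hit [-]
9: W B3 → L0 hit [D]
10: R B4 → L1 miss [-]
11: W B3 → L0 hit [D]
12: R B1 → L1 miss [-]

WB = [2, 5]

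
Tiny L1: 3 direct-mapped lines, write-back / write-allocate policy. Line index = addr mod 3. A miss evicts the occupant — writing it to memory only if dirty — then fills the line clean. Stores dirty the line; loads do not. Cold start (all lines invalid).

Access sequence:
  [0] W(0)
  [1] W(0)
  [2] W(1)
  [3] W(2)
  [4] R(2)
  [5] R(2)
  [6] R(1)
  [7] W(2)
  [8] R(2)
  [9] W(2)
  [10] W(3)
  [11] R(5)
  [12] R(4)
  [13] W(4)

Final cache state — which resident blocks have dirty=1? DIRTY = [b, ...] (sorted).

0: W B0 -> L0 miss  d=D]
1: W B0 -> L0 hit  d=D]
2: W B1 -> L1 miss  d=D]
3: W B2 -> L2 miss  d=D]
4: R B2 -> L2 hit  d=D]
5: R B2 -> L2 hit  d=D]
6: R B1 -> L1 hit  d=D]
7: W B2 -> L2 hit  d=D]
8: R B2 -> L2 hit  d=D]
9: W B2 -> L2 hit  d=D]
10: W B3 -> L0 miss wb->B0  d=D]
11: R B5 -> L2 miss wb->B2  d=-]
12: R B4 -> L1 miss wb->B1  d=-]
13: W B4 -> L1 hit  d=D]

DIRTY = [3, 4]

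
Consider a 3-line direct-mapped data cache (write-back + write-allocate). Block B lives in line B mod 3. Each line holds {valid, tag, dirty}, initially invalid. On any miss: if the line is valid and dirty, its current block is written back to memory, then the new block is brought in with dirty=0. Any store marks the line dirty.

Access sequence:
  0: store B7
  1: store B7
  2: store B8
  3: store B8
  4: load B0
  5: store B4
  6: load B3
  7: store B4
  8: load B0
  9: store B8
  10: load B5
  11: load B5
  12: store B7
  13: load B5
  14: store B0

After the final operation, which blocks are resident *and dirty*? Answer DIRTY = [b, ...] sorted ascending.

DIRTY = [0, 7]

0: W B7 -> L1 miss  d=D]
1: W B7 -> L1 hit  d=D]
2: W B8 -> L2 miss  d=D]
3: W B8 -> L2 hit  d=D]
4: R B0 -> L0 miss  d=-]
5: W B4 -> L1 miss wb->B7  d=D]
6: R B3 -> L0 miss  d=-]
7: W B4 -> L1 hit  d=D]
8: R B0 -> L0 miss  d=-]
9: W B8 -> L2 hit  d=D]
10: R B5 -> L2 miss wb->B8  d=-]
11: R B5 -> L2 hit  d=-]
12: W B7 -> L1 miss wb->B4  d=D]
13: R B5 -> L2 hit  d=-]
14: W B0 -> L0 hit  d=D]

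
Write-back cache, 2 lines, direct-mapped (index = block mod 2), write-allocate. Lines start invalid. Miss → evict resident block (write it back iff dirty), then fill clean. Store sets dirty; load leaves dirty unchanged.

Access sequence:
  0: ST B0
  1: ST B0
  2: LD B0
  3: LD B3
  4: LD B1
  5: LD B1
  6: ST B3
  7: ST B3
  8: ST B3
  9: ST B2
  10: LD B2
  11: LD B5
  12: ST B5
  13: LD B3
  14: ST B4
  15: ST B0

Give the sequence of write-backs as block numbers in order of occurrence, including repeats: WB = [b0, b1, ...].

WB = [0, 3, 5, 2, 4]

0: W B0 -> L0 miss  d=D]
1: W B0 -> L0 hit  d=D]
2: R B0 -> L0 hit  d=D]
3: R B3 -> L1 miss  d=-]
4: R B1 -> L1 miss  d=-]
5: R B1 -> L1 hit  d=-]
6: W B3 -> L1 miss  d=D]
7: W B3 -> L1 hit  d=D]
8: W B3 -> L1 hit  d=D]
9: W B2 -> L0 miss wb->B0  d=D]
10: R B2 -> L0 hit  d=D]
11: R B5 -> L1 miss wb->B3  d=-]
12: W B5 -> L1 hit  d=D]
13: R B3 -> L1 miss wb->B5  d=-]
14: W B4 -> L0 miss wb->B2  d=D]
15: W B0 -> L0 miss wb->B4  d=D]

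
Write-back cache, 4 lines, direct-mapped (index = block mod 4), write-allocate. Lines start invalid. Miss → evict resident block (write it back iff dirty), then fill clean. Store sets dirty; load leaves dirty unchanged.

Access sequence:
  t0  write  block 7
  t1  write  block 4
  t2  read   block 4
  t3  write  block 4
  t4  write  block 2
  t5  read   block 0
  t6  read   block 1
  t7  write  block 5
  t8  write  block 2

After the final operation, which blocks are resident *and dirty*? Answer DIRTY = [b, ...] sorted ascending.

0: W B7 -> L3 miss  d=D]
1: W B4 -> L0 miss  d=D]
2: R B4 -> L0 hit  d=D]
3: W B4 -> L0 hit  d=D]
4: W B2 -> L2 miss  d=D]
5: R B0 -> L0 miss wb->B4  d=-]
6: R B1 -> L1 miss  d=-]
7: W B5 -> L1 miss  d=D]
8: W B2 -> L2 hit  d=D]

DIRTY = [2, 5, 7]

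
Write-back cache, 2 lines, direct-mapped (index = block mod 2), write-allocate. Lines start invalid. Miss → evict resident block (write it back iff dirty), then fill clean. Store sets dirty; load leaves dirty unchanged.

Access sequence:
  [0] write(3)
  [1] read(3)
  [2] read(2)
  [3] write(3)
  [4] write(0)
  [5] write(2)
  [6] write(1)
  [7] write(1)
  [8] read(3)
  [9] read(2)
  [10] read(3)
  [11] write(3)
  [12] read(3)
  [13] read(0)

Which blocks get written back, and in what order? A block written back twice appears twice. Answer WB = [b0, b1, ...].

WB = [0, 3, 1, 2]

  0 | W B3 → L1 miss [D]
  1 | R B3 → L1 hit [D]
  2 | R B2 → L0 miss [-]
  3 | W B3 → L1 hit [D]
  4 | W B0 → L0 miss [D]
  5 | W B2 → L0 miss wb→B0 [D]
  6 | W B1 → L1 miss wb→B3 [D]
  7 | W B1 → L1 hit [D]
  8 | R B3 → L1 miss wb→B1 [-]
  9 | R B2 → L0 hit [D]
  10 | R B3 → L1 hit [-]
  11 | W B3 → L1 hit [D]
  12 | R B3 → L1 hit [D]
  13 | R B0 → L0 miss wb→B2 [-]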